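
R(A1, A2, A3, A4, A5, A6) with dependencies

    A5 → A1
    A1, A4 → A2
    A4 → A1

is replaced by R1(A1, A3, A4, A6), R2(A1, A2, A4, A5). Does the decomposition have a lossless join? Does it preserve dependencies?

lossy but dependency-preserving

Lossless test: (A1, A4)⁺ = {A1, A2, A4}, which is a superkey of neither fragment — lossy.
Dependency preservation: every FD's attributes lie within a single fragment, so each can be enforced locally — preserved.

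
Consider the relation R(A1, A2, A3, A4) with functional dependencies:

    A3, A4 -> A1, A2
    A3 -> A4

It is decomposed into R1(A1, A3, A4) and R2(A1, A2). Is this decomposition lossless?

No

Common attributes: R1 ∩ R2 = {A1}.
No dependency enlarges {A1}, so (A1)⁺ = {A1}.
The closure contains neither all of R1 = {A1, A3, A4} nor all of R2 = {A1, A2}, so the common attributes are not a superkey of either fragment. The join is lossy.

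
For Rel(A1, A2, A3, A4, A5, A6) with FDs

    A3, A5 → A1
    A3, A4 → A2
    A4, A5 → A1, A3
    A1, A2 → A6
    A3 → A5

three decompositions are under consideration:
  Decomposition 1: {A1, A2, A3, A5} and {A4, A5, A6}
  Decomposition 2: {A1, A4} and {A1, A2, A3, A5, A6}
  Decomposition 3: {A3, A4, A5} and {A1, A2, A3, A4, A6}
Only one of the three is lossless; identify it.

Decomposition 1: common = {A5}, closure = {A5} → lossy.
Decomposition 2: common = {A1}, closure = {A1} → lossy.
Decomposition 3: common = {A3, A4}, closure = {A1, A2, A3, A4, A5, A6} → lossless.

Decomposition 3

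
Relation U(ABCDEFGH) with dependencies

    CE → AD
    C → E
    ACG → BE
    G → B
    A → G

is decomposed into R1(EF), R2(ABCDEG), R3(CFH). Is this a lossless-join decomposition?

Yes

Chase test. Columns are ABCDEFGH; row i has aⱼ where attribute j ∈ Ri, else bᵢⱼ.
Initial tableau (one row per fragment):
  row 1: b11 b12 b13 b14 a5 a6 b17 b18
  row 2: a1 a2 a3 a4 a5 b26 a7 b28
  row 3: b31 b32 a3 b34 b35 a6 b37 a8
Rows 2 and 3 agree on C; apply C→E and equate their E entries.
Rows 2 and 3 agree on CE; apply CE→AD and equate their AD entries.
Rows 2 and 3 agree on A; apply A→G and equate their G entries.
Rows 2 and 3 agree on ACG; apply ACG→BE and equate their BE entries.
Row 3 is now all distinguished symbols — the join is lossless.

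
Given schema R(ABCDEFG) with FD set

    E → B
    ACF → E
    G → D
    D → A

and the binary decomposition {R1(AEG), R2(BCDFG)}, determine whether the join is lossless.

Common attributes: R1 ∩ R2 = {G}.
Closure of {G}: G → D applies, adding D; D → A applies, adding A. So (G)⁺ = {ADG}.
The closure contains neither all of R1 = {AEG} nor all of R2 = {BCDFG}, so the common attributes are not a superkey of either fragment. The join is lossy.

No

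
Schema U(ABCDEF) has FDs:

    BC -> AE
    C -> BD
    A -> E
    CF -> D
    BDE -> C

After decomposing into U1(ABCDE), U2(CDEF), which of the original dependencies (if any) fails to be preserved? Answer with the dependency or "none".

BC → AE lies within U1.
C → BD lies within U1.
A → E lies within U1.
CF → D lies within U2.
BDE → C lies within U1.
Every dependency is enforceable on the fragments, so the decomposition is dependency-preserving.

none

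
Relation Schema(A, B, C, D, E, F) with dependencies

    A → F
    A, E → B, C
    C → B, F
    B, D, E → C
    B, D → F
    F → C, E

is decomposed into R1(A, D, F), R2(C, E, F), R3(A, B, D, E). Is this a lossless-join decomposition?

Yes

Chase test. Columns are A, B, C, D, E, F; row i has aⱼ where attribute j ∈ Ri, else bᵢⱼ.
Initial tableau (one row per fragment):
  row 1: a1 b12 b13 a4 b15 a6
  row 2: b21 b22 a3 b24 a5 a6
  row 3: a1 a2 b33 a4 a5 b36
Rows 1 and 3 agree on A; apply A→F and equate their F entries.
Rows 1 and 2 agree on F; apply F→C, E and equate their C, E entries.
Rows 1 and 3 agree on F; apply F→C, E and equate their C, E entries.
Rows 1 and 3 agree on A, E; apply A, E→B, C and equate their B, C entries.
Rows 1 and 2 agree on C; apply C→B, F and equate their B, F entries.
Row 1 is now all distinguished symbols — the join is lossless.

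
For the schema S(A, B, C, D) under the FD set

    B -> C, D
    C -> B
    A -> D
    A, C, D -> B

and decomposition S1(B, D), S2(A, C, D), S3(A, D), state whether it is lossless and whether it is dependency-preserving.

Lossless test (chase): applying each FD to every pair of rows produces no changes in the tableau, so no row becomes fully distinguished — the join is lossy.
Dependency preservation: the restricted closure of {B} across the fragments never reaches {C, D}, so B → C, D cannot be enforced without a join — not preserved.

lossy and not dependency-preserving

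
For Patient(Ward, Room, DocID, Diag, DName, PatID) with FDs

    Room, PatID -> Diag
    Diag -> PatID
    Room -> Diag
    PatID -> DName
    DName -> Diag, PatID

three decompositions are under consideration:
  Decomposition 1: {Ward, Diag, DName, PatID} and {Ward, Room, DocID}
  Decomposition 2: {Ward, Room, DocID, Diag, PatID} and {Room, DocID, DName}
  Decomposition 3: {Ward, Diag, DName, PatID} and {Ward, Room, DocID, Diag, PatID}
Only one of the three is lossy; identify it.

Decomposition 1: common = {Ward}, closure = {Ward} → lossy.
Decomposition 2: common = {Room, DocID}, closure = {Room, DocID, Diag, DName, PatID} → lossless.
Decomposition 3: common = {Ward, Diag, PatID}, closure = {Ward, Diag, DName, PatID} → lossless.

Decomposition 1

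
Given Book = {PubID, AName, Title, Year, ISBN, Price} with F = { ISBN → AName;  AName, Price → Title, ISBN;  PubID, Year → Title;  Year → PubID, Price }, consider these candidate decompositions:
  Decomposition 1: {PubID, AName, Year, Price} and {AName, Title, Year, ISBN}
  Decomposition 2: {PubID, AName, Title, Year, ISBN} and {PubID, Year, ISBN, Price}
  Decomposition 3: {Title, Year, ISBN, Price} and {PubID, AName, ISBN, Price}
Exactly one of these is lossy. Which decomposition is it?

Decomposition 3

Decomposition 1: common = {AName, Year}, closure = {PubID, AName, Title, Year, ISBN, Price} → lossless.
Decomposition 2: common = {PubID, Year, ISBN}, closure = {PubID, AName, Title, Year, ISBN, Price} → lossless.
Decomposition 3: common = {ISBN, Price}, closure = {AName, Title, ISBN, Price} → lossy.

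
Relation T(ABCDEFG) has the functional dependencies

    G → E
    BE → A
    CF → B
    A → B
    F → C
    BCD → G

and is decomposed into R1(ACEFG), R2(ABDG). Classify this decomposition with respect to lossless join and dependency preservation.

lossy and not dependency-preserving

Lossless test: (AG)⁺ = {ABEG}, which is a superkey of neither fragment — lossy.
Dependency preservation: the restricted closure of {BE} across the fragments never reaches {A}, so BE → A cannot be enforced without a join — not preserved.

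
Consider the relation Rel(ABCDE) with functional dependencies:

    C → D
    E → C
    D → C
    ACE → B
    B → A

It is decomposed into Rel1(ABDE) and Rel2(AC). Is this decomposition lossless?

Common attributes: Rel1 ∩ Rel2 = {A}.
No dependency enlarges {A}, so (A)⁺ = {A}.
The closure contains neither all of Rel1 = {ABDE} nor all of Rel2 = {AC}, so the common attributes are not a superkey of either fragment. The join is lossy.

No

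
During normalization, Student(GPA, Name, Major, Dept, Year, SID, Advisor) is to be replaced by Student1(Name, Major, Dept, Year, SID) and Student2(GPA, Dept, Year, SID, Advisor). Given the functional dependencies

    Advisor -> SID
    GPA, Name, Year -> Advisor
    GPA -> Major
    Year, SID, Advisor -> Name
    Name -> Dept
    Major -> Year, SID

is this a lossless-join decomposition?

No

Common attributes: Student1 ∩ Student2 = {Dept, Year, SID}.
No dependency enlarges {Dept, Year, SID}, so (Dept, Year, SID)⁺ = {Dept, Year, SID}.
The closure contains neither all of Student1 = {Name, Major, Dept, Year, SID} nor all of Student2 = {GPA, Dept, Year, SID, Advisor}, so the common attributes are not a superkey of either fragment. The join is lossy.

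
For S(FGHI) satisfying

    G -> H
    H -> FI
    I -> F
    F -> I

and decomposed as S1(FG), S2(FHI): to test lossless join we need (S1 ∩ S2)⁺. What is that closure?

FI

S1 ∩ S2 = {F}.
F → I applies, adding I
Closure: {FI}.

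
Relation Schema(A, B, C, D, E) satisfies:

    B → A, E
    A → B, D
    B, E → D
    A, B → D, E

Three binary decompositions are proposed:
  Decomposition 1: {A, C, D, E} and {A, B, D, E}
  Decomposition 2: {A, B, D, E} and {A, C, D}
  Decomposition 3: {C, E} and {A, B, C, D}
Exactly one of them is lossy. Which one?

Decomposition 3

Decomposition 1: common = {A, D, E}, closure = {A, B, D, E} → lossless.
Decomposition 2: common = {A, D}, closure = {A, B, D, E} → lossless.
Decomposition 3: common = {C}, closure = {C} → lossy.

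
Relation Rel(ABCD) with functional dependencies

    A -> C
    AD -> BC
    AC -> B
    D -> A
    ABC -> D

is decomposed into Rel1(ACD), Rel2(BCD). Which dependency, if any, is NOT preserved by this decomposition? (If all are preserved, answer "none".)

none

A → C lies within Rel1.
AD → BC: restricted closure across fragments reaches BC.
AC → B: restricted closure across fragments reaches B.
D → A lies within Rel1.
ABC → D: restricted closure across fragments reaches D.
Every dependency is enforceable on the fragments, so the decomposition is dependency-preserving.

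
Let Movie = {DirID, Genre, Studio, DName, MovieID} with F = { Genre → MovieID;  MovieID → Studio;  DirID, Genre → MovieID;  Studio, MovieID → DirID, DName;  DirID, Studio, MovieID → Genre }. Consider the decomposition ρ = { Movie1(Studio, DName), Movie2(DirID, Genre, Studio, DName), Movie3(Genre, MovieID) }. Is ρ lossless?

Yes

Chase test. Columns are DirID, Genre, Studio, DName, MovieID; row i has aⱼ where attribute j ∈ Moviei, else bᵢⱼ.
Initial tableau (one row per fragment):
  row 1: b11 b12 a3 a4 b15
  row 2: a1 a2 a3 a4 b25
  row 3: b31 a2 b33 b34 a5
Rows 2 and 3 agree on Genre; apply Genre→MovieID and equate their MovieID entries.
Rows 2 and 3 agree on MovieID; apply MovieID→Studio and equate their Studio entries.
Rows 2 and 3 agree on Studio, MovieID; apply Studio, MovieID→DirID, DName and equate their DirID, DName entries.
Row 2 is now all distinguished symbols — the join is lossless.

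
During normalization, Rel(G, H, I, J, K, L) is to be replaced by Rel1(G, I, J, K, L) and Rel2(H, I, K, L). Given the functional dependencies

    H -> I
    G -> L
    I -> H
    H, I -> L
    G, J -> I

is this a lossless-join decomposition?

Common attributes: Rel1 ∩ Rel2 = {I, K, L}.
Closure of {I, K, L}: I → H applies, adding H. So (I, K, L)⁺ = {H, I, K, L}.
This closure contains every attribute of Rel2, so Rel1 ∩ Rel2 → Rel2. The join is lossless.

Yes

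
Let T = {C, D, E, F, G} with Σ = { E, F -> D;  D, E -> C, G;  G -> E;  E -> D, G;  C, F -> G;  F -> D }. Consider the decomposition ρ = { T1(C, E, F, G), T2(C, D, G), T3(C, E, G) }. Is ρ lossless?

Chase test. Columns are C, D, E, F, G; row i has aⱼ where attribute j ∈ Ti, else bᵢⱼ.
Initial tableau (one row per fragment):
  row 1: a1 b12 a3 a4 a5
  row 2: a1 a2 b23 b24 a5
  row 3: a1 b32 a3 b34 a5
Rows 1 and 2 agree on G; apply G→E and equate their E entries.
Rows 1 and 2 agree on E; apply E→D, G and equate their D, G entries.
Rows 1 and 3 agree on E; apply E→D, G and equate their D, G entries.
Row 1 is now all distinguished symbols — the join is lossless.

Yes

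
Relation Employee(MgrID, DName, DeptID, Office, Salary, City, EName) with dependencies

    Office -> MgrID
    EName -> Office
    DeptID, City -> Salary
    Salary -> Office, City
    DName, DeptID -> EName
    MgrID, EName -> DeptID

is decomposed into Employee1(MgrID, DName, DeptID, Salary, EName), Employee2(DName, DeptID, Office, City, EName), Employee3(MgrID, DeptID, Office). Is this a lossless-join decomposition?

No

Chase test. Columns are MgrID, DName, DeptID, Office, Salary, City, EName; row i has aⱼ where attribute j ∈ Employeei, else bᵢⱼ.
Initial tableau (one row per fragment):
  row 1: a1 a2 a3 b14 a5 b16 a7
  row 2: b21 a2 a3 a4 b25 a6 a7
  row 3: a1 b32 a3 a4 b35 b36 b37
Rows 2 and 3 agree on Office; apply Office→MgrID and equate their MgrID entries.
Rows 1 and 2 agree on EName; apply EName→Office and equate their Office entries.
No row becomes fully distinguished — the join is lossy.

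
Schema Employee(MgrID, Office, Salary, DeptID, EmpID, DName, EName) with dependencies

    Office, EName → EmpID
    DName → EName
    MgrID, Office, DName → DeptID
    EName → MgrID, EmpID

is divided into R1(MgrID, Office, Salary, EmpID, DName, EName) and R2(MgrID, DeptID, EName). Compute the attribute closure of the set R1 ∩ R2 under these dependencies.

MgrID, EmpID, EName

R1 ∩ R2 = {MgrID, EName}.
EName → MgrID, EmpID applies, adding EmpID
Closure: {MgrID, EmpID, EName}.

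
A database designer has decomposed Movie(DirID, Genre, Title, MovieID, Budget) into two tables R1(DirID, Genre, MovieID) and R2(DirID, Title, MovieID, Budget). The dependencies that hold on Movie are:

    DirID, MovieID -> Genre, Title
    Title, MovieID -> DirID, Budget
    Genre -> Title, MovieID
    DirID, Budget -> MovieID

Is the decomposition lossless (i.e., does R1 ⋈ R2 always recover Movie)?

Yes

Common attributes: R1 ∩ R2 = {DirID, MovieID}.
Closure of {DirID, MovieID}: DirID, MovieID → Genre, Title applies, adding Genre, Title; Title, MovieID → DirID, Budget applies, adding Budget. So (DirID, MovieID)⁺ = {DirID, Genre, Title, MovieID, Budget}.
This closure contains every attribute of R1, so R1 ∩ R2 → R1. The join is lossless.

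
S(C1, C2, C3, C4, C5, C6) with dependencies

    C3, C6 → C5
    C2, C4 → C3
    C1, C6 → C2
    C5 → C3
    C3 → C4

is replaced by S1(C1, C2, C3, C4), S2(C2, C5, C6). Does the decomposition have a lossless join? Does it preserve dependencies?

lossy and not dependency-preserving

Lossless test: (C2)⁺ = {C2}, which is a superkey of neither fragment — lossy.
Dependency preservation: the restricted closure of {C3, C6} across the fragments never reaches {C5}, so C3, C6 → C5 cannot be enforced without a join — not preserved.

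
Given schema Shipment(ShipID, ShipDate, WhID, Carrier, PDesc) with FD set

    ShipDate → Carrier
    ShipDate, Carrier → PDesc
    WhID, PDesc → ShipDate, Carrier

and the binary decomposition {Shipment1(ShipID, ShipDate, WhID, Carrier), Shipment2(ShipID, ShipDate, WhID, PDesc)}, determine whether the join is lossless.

Yes

Common attributes: Shipment1 ∩ Shipment2 = {ShipID, ShipDate, WhID}.
Closure of {ShipID, ShipDate, WhID}: ShipDate → Carrier applies, adding Carrier; ShipDate, Carrier → PDesc applies, adding PDesc. So (ShipID, ShipDate, WhID)⁺ = {ShipID, ShipDate, WhID, Carrier, PDesc}.
This closure contains every attribute of Shipment1, so Shipment1 ∩ Shipment2 → Shipment1. The join is lossless.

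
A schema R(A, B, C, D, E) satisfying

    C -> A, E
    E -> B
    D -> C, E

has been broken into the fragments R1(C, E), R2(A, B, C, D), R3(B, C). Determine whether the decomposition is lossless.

Chase test. Columns are A, B, C, D, E; row i has aⱼ where attribute j ∈ Ri, else bᵢⱼ.
Initial tableau (one row per fragment):
  row 1: b11 b12 a3 b14 a5
  row 2: a1 a2 a3 a4 b25
  row 3: b31 a2 a3 b34 b35
Rows 1 and 2 agree on C; apply C→A, E and equate their A, E entries.
Rows 1 and 3 agree on C; apply C→A, E and equate their A, E entries.
Rows 1 and 2 agree on E; apply E→B and equate their B entries.
Row 2 is now all distinguished symbols — the join is lossless.

Yes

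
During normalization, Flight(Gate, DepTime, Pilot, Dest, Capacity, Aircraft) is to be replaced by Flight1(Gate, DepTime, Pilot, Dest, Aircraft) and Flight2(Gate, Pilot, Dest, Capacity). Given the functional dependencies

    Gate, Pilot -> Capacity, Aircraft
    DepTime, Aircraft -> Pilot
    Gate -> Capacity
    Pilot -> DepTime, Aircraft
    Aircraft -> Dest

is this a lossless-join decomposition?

Common attributes: Flight1 ∩ Flight2 = {Gate, Pilot, Dest}.
Closure of {Gate, Pilot, Dest}: Gate, Pilot → Capacity, Aircraft applies, adding Capacity, Aircraft; Pilot → DepTime, Aircraft applies, adding DepTime. So (Gate, Pilot, Dest)⁺ = {Gate, DepTime, Pilot, Dest, Capacity, Aircraft}.
This closure contains every attribute of Flight1, so Flight1 ∩ Flight2 → Flight1. The join is lossless.

Yes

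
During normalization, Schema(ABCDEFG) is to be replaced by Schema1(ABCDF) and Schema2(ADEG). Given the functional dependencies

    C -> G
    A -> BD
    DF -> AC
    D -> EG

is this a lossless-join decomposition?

Common attributes: Schema1 ∩ Schema2 = {AD}.
Closure of {AD}: A → BD applies, adding B; D → EG applies, adding EG. So (AD)⁺ = {ABDEG}.
This closure contains every attribute of Schema2, so Schema1 ∩ Schema2 → Schema2. The join is lossless.

Yes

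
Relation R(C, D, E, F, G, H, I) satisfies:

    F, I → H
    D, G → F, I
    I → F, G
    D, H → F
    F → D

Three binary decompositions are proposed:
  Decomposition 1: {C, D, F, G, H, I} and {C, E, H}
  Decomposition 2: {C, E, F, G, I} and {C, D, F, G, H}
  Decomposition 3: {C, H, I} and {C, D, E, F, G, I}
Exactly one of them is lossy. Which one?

Decomposition 1: common = {C, H}, closure = {C, H} → lossy.
Decomposition 2: common = {C, F, G}, closure = {C, D, F, G, H, I} → lossless.
Decomposition 3: common = {C, I}, closure = {C, D, F, G, H, I} → lossless.

Decomposition 1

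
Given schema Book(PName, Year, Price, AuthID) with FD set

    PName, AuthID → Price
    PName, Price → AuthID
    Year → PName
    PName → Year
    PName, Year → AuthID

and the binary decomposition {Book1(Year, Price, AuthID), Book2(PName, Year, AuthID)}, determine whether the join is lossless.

Common attributes: Book1 ∩ Book2 = {Year, AuthID}.
Closure of {Year, AuthID}: Year → PName applies, adding PName; PName, AuthID → Price applies, adding Price. So (Year, AuthID)⁺ = {PName, Year, Price, AuthID}.
This closure contains every attribute of Book1, so Book1 ∩ Book2 → Book1. The join is lossless.

Yes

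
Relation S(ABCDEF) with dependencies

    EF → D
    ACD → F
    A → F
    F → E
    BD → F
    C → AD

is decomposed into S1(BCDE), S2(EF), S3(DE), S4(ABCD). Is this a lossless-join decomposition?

Chase test. Columns are ABCDEF; row i has aⱼ where attribute j ∈ Si, else bᵢⱼ.
Initial tableau (one row per fragment):
  row 1: b11 a2 a3 a4 a5 b16
  row 2: b21 b22 b23 b24 a5 a6
  row 3: b31 b32 b33 a4 a5 b36
  row 4: a1 a2 a3 a4 b45 b46
Rows 1 and 4 agree on BD; apply BD→F and equate their F entries.
Rows 1 and 4 agree on C; apply C→AD and equate their AD entries.
Rows 1 and 4 agree on F; apply F→E and equate their E entries.
No row becomes fully distinguished — the join is lossy.

No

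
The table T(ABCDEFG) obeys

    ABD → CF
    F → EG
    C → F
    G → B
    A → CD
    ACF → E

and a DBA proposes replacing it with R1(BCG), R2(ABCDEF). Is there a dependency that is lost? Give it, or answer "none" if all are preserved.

Check F → EG: no single fragment contains all of {EFG}, and the restricted closure of {F} across the fragments never reaches {EG}.
ABD → CF is preserved.
C → F is preserved.
G → B is preserved.
A → CD is preserved.
ACF → E is preserved.

F → EG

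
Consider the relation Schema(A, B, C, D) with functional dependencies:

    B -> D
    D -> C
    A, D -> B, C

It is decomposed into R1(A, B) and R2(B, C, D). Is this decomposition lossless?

Yes

Common attributes: R1 ∩ R2 = {B}.
Closure of {B}: B → D applies, adding D; D → C applies, adding C. So (B)⁺ = {B, C, D}.
This closure contains every attribute of R2, so R1 ∩ R2 → R2. The join is lossless.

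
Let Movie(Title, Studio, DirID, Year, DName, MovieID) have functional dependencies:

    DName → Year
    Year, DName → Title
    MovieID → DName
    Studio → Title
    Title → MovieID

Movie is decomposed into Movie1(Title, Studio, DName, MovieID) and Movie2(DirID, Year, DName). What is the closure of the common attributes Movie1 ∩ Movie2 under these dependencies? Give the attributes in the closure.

Movie1 ∩ Movie2 = {DName}.
DName → Year applies, adding Year
Year, DName → Title applies, adding Title
Title → MovieID applies, adding MovieID
Closure: {Title, Year, DName, MovieID}.

Title, Year, DName, MovieID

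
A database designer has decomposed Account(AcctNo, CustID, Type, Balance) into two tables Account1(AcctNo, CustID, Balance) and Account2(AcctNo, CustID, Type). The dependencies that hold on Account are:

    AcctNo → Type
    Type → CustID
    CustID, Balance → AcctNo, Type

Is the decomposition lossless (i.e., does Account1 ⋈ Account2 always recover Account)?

Common attributes: Account1 ∩ Account2 = {AcctNo, CustID}.
Closure of {AcctNo, CustID}: AcctNo → Type applies, adding Type. So (AcctNo, CustID)⁺ = {AcctNo, CustID, Type}.
This closure contains every attribute of Account2, so Account1 ∩ Account2 → Account2. The join is lossless.

Yes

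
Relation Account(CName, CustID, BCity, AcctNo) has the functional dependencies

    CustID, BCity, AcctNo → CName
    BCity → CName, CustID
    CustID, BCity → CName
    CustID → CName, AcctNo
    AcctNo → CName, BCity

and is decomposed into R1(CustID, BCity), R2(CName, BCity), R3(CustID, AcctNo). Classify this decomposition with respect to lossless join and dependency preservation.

Lossless test (chase): Rows 1 and 2 agree on BCity; apply BCity→CName, CustID and equate their CName, CustID entries. Rows 1 and 2 agree on CustID; apply CustID→CName, AcctNo and equate their CName, AcctNo entries. Rows 1 and 3 agree on CustID; apply CustID→CName, AcctNo and equate their CName, AcctNo entries. Rows 1 and 3 agree on AcctNo; apply AcctNo→CName, BCity and equate their CName, BCity entries. Row 1 is now all distinguished symbols — the join is lossless.
Dependency preservation: CustID, BCity, AcctNo → CName; BCity → CName, CustID; CustID, BCity → CName; CustID → CName, AcctNo; AcctNo → CName, BCity are not contained in any single fragment, but the restricted closure of each left-hand side across the fragments still reaches the right-hand side; the remaining FDs each lie inside some fragment. All dependencies are preserved.

lossless and dependency-preserving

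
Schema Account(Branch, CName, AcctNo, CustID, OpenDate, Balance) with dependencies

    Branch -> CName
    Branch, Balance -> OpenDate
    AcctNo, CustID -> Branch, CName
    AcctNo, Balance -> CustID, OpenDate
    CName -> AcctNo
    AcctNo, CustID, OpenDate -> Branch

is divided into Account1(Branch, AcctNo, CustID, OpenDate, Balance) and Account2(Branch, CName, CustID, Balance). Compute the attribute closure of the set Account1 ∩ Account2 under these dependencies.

Branch, CName, AcctNo, CustID, OpenDate, Balance

Account1 ∩ Account2 = {Branch, CustID, Balance}.
Branch → CName applies, adding CName
Branch, Balance → OpenDate applies, adding OpenDate
CName → AcctNo applies, adding AcctNo
Closure: {Branch, CName, AcctNo, CustID, OpenDate, Balance}.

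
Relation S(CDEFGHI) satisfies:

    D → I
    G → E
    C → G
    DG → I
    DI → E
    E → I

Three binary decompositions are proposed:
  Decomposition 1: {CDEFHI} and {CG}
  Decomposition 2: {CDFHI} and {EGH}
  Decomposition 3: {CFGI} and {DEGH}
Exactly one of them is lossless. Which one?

Decomposition 1

Decomposition 1: common = {C}, closure = {CEGI} → lossless.
Decomposition 2: common = {H}, closure = {H} → lossy.
Decomposition 3: common = {G}, closure = {EGI} → lossy.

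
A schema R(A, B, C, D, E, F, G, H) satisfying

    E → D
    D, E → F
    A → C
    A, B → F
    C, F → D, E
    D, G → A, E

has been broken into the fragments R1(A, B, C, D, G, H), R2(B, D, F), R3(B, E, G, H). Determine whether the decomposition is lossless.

Chase test. Columns are A, B, C, D, E, F, G, H; row i has aⱼ where attribute j ∈ Ri, else bᵢⱼ.
Initial tableau (one row per fragment):
  row 1: a1 a2 a3 a4 b15 b16 a7 a8
  row 2: b21 a2 b23 a4 b25 a6 b27 b28
  row 3: b31 a2 b33 b34 a5 b36 a7 a8
No row becomes fully distinguished — the join is lossy.

No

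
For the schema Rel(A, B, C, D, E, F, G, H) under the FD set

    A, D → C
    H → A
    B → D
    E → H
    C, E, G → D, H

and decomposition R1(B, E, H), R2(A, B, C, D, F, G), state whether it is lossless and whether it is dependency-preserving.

Lossless test: (B)⁺ = {B, D}, which is a superkey of neither fragment — lossy.
Dependency preservation: the restricted closure of {H} across the fragments never reaches {A}, so H → A cannot be enforced without a join — not preserved.

lossy and not dependency-preserving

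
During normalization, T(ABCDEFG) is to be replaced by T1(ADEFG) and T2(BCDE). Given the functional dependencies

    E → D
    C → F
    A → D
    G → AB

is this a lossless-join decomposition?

No

Common attributes: T1 ∩ T2 = {DE}.
No dependency enlarges {DE}, so (DE)⁺ = {DE}.
The closure contains neither all of T1 = {ADEFG} nor all of T2 = {BCDE}, so the common attributes are not a superkey of either fragment. The join is lossy.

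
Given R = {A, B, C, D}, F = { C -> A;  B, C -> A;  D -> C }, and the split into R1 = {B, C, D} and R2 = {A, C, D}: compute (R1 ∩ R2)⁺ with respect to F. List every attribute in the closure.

A, C, D

R1 ∩ R2 = {C, D}.
C → A applies, adding A
Closure: {A, C, D}.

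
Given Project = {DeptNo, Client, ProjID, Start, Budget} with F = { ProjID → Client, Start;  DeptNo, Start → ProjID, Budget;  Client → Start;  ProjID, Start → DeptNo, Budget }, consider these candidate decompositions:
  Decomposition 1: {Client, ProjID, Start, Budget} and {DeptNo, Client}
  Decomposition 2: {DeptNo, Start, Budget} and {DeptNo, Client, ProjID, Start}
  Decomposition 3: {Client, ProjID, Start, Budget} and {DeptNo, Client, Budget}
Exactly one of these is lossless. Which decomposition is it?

Decomposition 2

Decomposition 1: common = {Client}, closure = {Client, Start} → lossy.
Decomposition 2: common = {DeptNo, Start}, closure = {DeptNo, Client, ProjID, Start, Budget} → lossless.
Decomposition 3: common = {Client, Budget}, closure = {Client, Start, Budget} → lossy.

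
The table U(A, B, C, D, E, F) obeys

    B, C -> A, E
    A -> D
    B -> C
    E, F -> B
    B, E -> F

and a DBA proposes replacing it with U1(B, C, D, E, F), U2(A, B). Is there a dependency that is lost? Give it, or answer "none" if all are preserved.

Check A → D: no single fragment contains all of {A, D}, and the restricted closure of {A} across the fragments never reaches {D}.
B, C → A, E is preserved.
B → C is preserved.
E, F → B is preserved.
B, E → F is preserved.

A -> D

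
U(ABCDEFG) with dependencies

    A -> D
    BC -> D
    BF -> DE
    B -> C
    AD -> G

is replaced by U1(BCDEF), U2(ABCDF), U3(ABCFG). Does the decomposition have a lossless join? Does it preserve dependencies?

lossless and dependency-preserving

Lossless test (chase): Rows 2 and 3 agree on A; apply A→D and equate their D entries. Rows 1 and 2 agree on BF; apply BF→DE and equate their DE entries. Rows 1 and 3 agree on BF; apply BF→DE and equate their DE entries. Rows 2 and 3 agree on AD; apply AD→G and equate their G entries. Row 2 is now all distinguished symbols — the join is lossless.
Dependency preservation: AD → G is not contained in any single fragment, but the restricted closure of its left-hand side across the fragments still reaches the right-hand side; the remaining FDs each lie inside some fragment. All dependencies are preserved.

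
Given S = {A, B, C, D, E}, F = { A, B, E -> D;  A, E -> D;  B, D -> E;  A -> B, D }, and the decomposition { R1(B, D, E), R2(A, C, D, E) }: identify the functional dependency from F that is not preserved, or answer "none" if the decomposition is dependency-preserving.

A -> B, D

Check A → B, D: no single fragment contains all of {A, B, D}, and the restricted closure of {A} across the fragments never reaches {B, D}.
A, B, E → D is preserved.
A, E → D is preserved.
B, D → E is preserved.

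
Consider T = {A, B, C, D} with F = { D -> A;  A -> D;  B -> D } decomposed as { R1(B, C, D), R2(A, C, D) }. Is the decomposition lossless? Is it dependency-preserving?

Lossless test: (C, D)⁺ = {A, C, D}, which contains all of one fragment — lossless.
Dependency preservation: every FD's attributes lie within a single fragment, so each can be enforced locally — preserved.

lossless and dependency-preserving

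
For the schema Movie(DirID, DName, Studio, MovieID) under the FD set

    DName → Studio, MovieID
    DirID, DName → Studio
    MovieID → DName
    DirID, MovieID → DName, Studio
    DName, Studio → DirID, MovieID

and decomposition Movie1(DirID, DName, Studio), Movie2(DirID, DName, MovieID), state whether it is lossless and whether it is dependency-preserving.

Lossless test: (DirID, DName)⁺ = {DirID, DName, Studio, MovieID}, which contains all of one fragment — lossless.
Dependency preservation: DName → Studio, MovieID; DirID, MovieID → DName, Studio; DName, Studio → DirID, MovieID are not contained in any single fragment, but the restricted closure of each left-hand side across the fragments still reaches the right-hand side; the remaining FDs each lie inside some fragment. All dependencies are preserved.

lossless and dependency-preserving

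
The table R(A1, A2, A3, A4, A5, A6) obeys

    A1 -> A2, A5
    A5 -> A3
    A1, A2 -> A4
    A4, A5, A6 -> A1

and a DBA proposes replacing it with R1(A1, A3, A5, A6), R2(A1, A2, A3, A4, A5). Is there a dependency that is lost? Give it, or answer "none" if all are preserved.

A4, A5, A6 -> A1

Check A4, A5, A6 → A1: no single fragment contains all of {A1, A4, A5, A6}, and the restricted closure of {A4, A5, A6} across the fragments never reaches {A1}.
A1 → A2, A5 is preserved.
A5 → A3 is preserved.
A1, A2 → A4 is preserved.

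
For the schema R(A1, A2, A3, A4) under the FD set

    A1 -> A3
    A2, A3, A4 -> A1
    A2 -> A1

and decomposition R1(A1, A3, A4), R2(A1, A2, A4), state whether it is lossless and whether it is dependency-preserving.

Lossless test: (A1, A4)⁺ = {A1, A3, A4}, which contains all of one fragment — lossless.
Dependency preservation: A2, A3, A4 → A1 is not contained in any single fragment, but the restricted closure of its left-hand side across the fragments still reaches the right-hand side; the remaining FDs each lie inside some fragment. All dependencies are preserved.

lossless and dependency-preserving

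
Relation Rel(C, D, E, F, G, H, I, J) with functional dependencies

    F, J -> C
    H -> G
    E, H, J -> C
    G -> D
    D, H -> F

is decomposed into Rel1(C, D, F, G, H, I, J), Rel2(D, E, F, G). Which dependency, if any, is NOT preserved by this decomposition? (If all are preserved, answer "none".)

F, J → C lies within Rel1.
H → G lies within Rel1.
E, H, J → C: restricted closure across fragments reaches C.
G → D lies within Rel1.
D, H → F lies within Rel1.
Every dependency is enforceable on the fragments, so the decomposition is dependency-preserving.

none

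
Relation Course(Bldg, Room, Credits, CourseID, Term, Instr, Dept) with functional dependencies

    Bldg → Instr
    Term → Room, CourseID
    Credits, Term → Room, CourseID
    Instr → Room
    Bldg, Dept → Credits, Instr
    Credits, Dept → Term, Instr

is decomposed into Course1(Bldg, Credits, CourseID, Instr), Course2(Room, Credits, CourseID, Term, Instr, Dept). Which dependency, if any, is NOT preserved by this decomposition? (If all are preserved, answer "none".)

Check Bldg, Dept → Credits, Instr: no single fragment contains all of {Bldg, Credits, Instr, Dept}, and the restricted closure of {Bldg, Dept} across the fragments never reaches {Credits, Instr}.
Bldg → Instr is preserved.
Term → Room, CourseID is preserved.
Credits, Term → Room, CourseID is preserved.
Instr → Room is preserved.
Credits, Dept → Term, Instr is preserved.

Bldg, Dept → Credits, Instr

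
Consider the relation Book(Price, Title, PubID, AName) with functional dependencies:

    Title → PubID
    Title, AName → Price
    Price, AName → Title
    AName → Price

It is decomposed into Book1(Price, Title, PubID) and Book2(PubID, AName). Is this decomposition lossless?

No

Common attributes: Book1 ∩ Book2 = {PubID}.
No dependency enlarges {PubID}, so (PubID)⁺ = {PubID}.
The closure contains neither all of Book1 = {Price, Title, PubID} nor all of Book2 = {PubID, AName}, so the common attributes are not a superkey of either fragment. The join is lossy.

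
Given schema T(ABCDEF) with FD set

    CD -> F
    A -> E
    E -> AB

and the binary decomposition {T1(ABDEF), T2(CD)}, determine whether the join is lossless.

Common attributes: T1 ∩ T2 = {D}.
No dependency enlarges {D}, so (D)⁺ = {D}.
The closure contains neither all of T1 = {ABDEF} nor all of T2 = {CD}, so the common attributes are not a superkey of either fragment. The join is lossy.

No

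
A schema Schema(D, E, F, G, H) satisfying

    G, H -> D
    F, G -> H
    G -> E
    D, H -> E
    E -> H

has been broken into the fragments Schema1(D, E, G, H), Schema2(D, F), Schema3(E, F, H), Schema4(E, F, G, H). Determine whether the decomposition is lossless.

Yes

Chase test. Columns are D, E, F, G, H; row i has aⱼ where attribute j ∈ Schemai, else bᵢⱼ.
Initial tableau (one row per fragment):
  row 1: a1 a2 b13 a4 a5
  row 2: a1 b22 a3 b24 b25
  row 3: b31 a2 a3 b34 a5
  row 4: b41 a2 a3 a4 a5
Rows 1 and 4 agree on G, H; apply G, H→D and equate their D entries.
Row 4 is now all distinguished symbols — the join is lossless.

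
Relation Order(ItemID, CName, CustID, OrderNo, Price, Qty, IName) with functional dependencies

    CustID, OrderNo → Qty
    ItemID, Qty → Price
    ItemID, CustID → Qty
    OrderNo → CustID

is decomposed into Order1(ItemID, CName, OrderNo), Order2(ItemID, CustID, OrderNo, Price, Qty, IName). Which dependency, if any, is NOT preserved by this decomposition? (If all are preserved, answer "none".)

CustID, OrderNo → Qty lies within Order2.
ItemID, Qty → Price lies within Order2.
ItemID, CustID → Qty lies within Order2.
OrderNo → CustID lies within Order2.
Every dependency is enforceable on the fragments, so the decomposition is dependency-preserving.

none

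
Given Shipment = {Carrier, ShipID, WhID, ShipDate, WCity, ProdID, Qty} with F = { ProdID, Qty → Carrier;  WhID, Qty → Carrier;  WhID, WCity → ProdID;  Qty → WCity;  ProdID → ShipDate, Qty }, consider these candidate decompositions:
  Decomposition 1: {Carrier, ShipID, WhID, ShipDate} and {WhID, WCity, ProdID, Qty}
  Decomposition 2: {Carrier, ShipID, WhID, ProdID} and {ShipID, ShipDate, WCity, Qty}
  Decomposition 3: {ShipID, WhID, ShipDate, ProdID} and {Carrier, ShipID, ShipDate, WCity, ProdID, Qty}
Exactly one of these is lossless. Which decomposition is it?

Decomposition 1: common = {WhID}, closure = {WhID} → lossy.
Decomposition 2: common = {ShipID}, closure = {ShipID} → lossy.
Decomposition 3: common = {ShipID, ShipDate, ProdID}, closure = {Carrier, ShipID, ShipDate, WCity, ProdID, Qty} → lossless.

Decomposition 3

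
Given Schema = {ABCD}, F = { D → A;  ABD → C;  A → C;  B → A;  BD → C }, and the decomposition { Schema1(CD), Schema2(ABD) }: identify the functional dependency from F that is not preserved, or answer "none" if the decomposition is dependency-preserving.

Check A → C: no single fragment contains all of {AC}, and the restricted closure of {A} across the fragments never reaches {C}.
D → A is preserved.
ABD → C is preserved.
B → A is preserved.
BD → C is preserved.

A → C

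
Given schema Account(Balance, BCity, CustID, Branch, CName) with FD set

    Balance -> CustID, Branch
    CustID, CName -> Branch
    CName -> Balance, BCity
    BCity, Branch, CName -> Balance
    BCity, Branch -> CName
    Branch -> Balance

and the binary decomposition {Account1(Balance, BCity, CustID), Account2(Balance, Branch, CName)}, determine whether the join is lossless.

No

Common attributes: Account1 ∩ Account2 = {Balance}.
Closure of {Balance}: Balance → CustID, Branch applies, adding CustID, Branch. So (Balance)⁺ = {Balance, CustID, Branch}.
The closure contains neither all of Account1 = {Balance, BCity, CustID} nor all of Account2 = {Balance, Branch, CName}, so the common attributes are not a superkey of either fragment. The join is lossy.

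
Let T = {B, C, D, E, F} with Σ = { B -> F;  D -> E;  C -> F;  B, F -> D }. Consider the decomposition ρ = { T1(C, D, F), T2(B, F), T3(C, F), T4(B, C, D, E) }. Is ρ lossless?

Chase test. Columns are B, C, D, E, F; row i has aⱼ where attribute j ∈ Ti, else bᵢⱼ.
Initial tableau (one row per fragment):
  row 1: b11 a2 a3 b14 a5
  row 2: a1 b22 b23 b24 a5
  row 3: b31 a2 b33 b34 a5
  row 4: a1 a2 a3 a4 b45
Rows 2 and 4 agree on B; apply B→F and equate their F entries.
Rows 1 and 4 agree on D; apply D→E and equate their E entries.
Rows 2 and 4 agree on B, F; apply B, F→D and equate their D entries.
Rows 1 and 2 agree on D; apply D→E and equate their E entries.
Row 4 is now all distinguished symbols — the join is lossless.

Yes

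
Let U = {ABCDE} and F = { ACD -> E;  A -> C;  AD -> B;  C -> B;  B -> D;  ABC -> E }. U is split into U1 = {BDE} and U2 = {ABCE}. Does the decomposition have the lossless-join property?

Yes

Common attributes: U1 ∩ U2 = {BE}.
Closure of {BE}: B → D applies, adding D. So (BE)⁺ = {BDE}.
This closure contains every attribute of U1, so U1 ∩ U2 → U1. The join is lossless.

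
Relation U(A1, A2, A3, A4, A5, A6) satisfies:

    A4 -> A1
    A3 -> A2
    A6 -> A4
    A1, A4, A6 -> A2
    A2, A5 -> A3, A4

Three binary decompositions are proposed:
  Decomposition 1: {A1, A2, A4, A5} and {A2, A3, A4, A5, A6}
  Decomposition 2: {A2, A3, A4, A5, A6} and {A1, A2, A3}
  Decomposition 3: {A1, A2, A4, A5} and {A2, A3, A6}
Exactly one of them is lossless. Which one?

Decomposition 1: common = {A2, A4, A5}, closure = {A1, A2, A3, A4, A5} → lossless.
Decomposition 2: common = {A2, A3}, closure = {A2, A3} → lossy.
Decomposition 3: common = {A2}, closure = {A2} → lossy.

Decomposition 1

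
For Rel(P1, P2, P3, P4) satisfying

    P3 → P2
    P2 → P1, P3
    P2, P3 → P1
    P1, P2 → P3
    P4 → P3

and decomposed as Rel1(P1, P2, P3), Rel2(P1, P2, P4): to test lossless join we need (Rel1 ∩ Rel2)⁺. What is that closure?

P1, P2, P3

Rel1 ∩ Rel2 = {P1, P2}.
P2 → P1, P3 applies, adding P3
Closure: {P1, P2, P3}.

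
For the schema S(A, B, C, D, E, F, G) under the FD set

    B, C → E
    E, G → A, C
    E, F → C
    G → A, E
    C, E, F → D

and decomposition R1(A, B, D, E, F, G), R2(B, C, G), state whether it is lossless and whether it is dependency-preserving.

Lossless test: (B, G)⁺ = {A, B, C, E, G}, which contains all of one fragment — lossless.
Dependency preservation: the restricted closure of {B, C} across the fragments never reaches {E}, so B, C → E cannot be enforced without a join — not preserved.

lossless but not dependency-preserving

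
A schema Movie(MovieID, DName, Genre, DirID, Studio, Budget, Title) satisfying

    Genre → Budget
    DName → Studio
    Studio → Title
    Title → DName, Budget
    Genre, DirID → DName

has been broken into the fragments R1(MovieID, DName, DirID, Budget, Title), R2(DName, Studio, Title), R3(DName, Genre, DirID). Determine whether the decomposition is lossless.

Chase test. Columns are MovieID, DName, Genre, DirID, Studio, Budget, Title; row i has aⱼ where attribute j ∈ Ri, else bᵢⱼ.
Initial tableau (one row per fragment):
  row 1: a1 a2 b13 a4 b15 a6 a7
  row 2: b21 a2 b23 b24 a5 b26 a7
  row 3: b31 a2 a3 a4 b35 b36 b37
Rows 1 and 2 agree on DName; apply DName→Studio and equate their Studio entries.
Rows 1 and 3 agree on DName; apply DName→Studio and equate their Studio entries.
Rows 1 and 3 agree on Studio; apply Studio→Title and equate their Title entries.
Rows 1 and 2 agree on Title; apply Title→DName, Budget and equate their DName, Budget entries.
Rows 1 and 3 agree on Title; apply Title→DName, Budget and equate their DName, Budget entries.
No row becomes fully distinguished — the join is lossy.

No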